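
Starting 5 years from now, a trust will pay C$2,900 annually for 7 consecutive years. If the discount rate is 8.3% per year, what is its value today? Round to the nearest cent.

C$10,863.66

Value one period before first payment (t=4): 2900 × [1 − (1+0.083)^(−7)] / 0.083 = 2900 × 5.153376 = 14,944.7912
PV₀ = 14,944.7912 / (1+0.083)^4 = 14,944.7912 / 1.375669 = 10,863.6565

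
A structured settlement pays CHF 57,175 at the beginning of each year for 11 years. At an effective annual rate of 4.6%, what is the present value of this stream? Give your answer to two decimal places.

PV = 57175 × [1 − (1+0.046)^(−11)] / 0.046 × (1+i) = 57175 × 8.873956 = 507,368.4611
Payments are at the start of each period, so multiply by (1+i).

CHF 507,368.46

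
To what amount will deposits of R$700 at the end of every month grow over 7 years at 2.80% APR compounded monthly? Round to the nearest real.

With 12 periods per year: i = 0.00233333, n = 84.
FV = PMT · [(1+i)^n − 1] / i = 700 · 92.678224 = 64,874.7570

R$64,875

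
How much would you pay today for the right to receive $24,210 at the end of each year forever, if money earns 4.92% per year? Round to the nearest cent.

PV = C/r = 24210/0.0492 = 492,073.1707

$492,073.17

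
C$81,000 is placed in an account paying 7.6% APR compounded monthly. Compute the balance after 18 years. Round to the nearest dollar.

i = 0.076/12 = 0.00633333 per month; n = 18·12 = 216.
81,000 × (1+0.00633333)^216 = 81,000 × 3.910582 = 316,757.1395

C$316,757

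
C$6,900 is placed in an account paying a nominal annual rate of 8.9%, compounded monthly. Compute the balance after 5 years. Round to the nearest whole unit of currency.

C$10,750

With 12 periods per year: i = 0.00741667, n = 60.
FV = 6,900 × (1 + 0.00741667)^60 = 10,749.7158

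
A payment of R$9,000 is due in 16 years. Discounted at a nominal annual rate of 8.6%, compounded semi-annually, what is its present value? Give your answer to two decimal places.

Periodic rate i = 0.086/2 = 0.043; n = 16 × 2 = 32 periods.
PV = 9,000 / (1 + 0.043)^32 = 9,000 / 3.846785 = 2,339.6163

R$2,339.62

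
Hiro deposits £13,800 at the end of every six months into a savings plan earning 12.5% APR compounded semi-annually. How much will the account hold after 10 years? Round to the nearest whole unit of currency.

Periodic rate i = 0.125/2 = 0.0625; n = 10 × 2 = 20 periods.
FV = PMT · [(1+i)^n − 1] / i = 13800 · 37.789655 = 521,497.2361

£521,497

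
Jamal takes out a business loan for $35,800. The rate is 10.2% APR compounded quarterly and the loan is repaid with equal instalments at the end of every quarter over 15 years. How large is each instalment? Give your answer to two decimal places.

$1,171.48

With 4 periods per year: i = 0.0255, n = 60.
PMT = 35800 / ( [1 − (1+0.0255)^(−60)] / 0.0255 ) = 35800 / 30.559633 = 1,171.4800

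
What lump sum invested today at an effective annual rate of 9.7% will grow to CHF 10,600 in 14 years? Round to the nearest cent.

CHF 2,900.10

PV = FV·(1+i)^(−n) = 10,600 × 0.273594 = 2,900.1007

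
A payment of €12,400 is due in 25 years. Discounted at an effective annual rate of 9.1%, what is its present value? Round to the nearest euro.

€1,405

PV = FV·(1+i)^(−n) = 12,400 × 0.113339 = 1,405.4096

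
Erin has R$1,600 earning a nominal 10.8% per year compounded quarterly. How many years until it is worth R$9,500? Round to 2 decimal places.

Periodic rate i = 0.108/4 = 0.027.
n = ln(9500/1600) / ln(1+0.027) = ln(5.93750) / 0.026642 = 66.8603 quarters
= 66.8603/4 years

16.72 years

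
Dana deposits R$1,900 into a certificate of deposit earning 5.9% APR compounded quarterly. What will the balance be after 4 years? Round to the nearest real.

i = 0.059/4 = 0.01475 per quarter; n = 4·4 = 16.
1,900 × (1+0.01475)^16 = 1,900 × 1.263994 = 2,401.5883

R$2,402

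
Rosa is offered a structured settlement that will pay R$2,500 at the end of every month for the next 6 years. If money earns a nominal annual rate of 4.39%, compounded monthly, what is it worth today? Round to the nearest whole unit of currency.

R$157,993

Periodic rate i = 0.0439/12 = 0.00365833; n = 6 × 12 = 72 periods.
Annuity factor a(72|0.00365833) = 63.197116; PV = 2500 × 63.197116 = 157,992.7900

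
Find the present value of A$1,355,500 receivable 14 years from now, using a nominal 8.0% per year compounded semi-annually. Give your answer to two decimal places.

Periodic rate i = 0.08/2 = 0.04; n = 14 × 2 = 28 periods.
PV = 1,355,500 / (1 + 0.04)^28 = 1,355,500 / 2.998703 = 452,028.7123

A$452,028.71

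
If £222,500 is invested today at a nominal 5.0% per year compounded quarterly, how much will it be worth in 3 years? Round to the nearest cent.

i = 0.05/4 = 0.0125 per quarter; n = 3·4 = 12.
FV = 222,500 × (1 + 0.0125)^12 = 258,267.8802

£258,267.88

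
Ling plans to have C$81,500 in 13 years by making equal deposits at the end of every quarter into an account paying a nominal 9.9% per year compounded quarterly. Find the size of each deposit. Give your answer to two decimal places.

C$786.22

With 4 periods per year: i = 0.02475, n = 52.
FV-annuity factor = 103.660468; PMT = 81500 / 103.660468 = 786.2206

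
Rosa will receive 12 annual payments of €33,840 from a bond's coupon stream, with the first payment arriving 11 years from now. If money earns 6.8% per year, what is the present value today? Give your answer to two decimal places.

PV at t=10 (ordinary 12-year annuity): 33840 × a(12|0.068) = 33840 × 8.028042 = 271,668.9294
Discount back 10 years: 271,668.9294 × (1+0.068)^(−10) = 271,668.9294 × 0.517950 = 140,710.8039

€140,710.80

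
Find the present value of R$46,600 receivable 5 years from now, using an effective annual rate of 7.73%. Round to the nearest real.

PV = FV·(1+i)^(−n) = 46,600 × 0.689155 = 32,114.6074

R$32,115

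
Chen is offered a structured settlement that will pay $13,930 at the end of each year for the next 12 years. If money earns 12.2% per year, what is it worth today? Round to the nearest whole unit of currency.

Annuity factor a(12|0.122) = 6.137392; PV = 13930 × 6.137392 = 85,493.8649

$85,494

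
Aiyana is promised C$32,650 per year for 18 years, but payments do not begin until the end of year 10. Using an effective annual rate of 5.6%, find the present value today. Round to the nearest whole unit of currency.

Value one period before first payment (t=9): 32650 × [1 − (1+0.056)^(−18)] / 0.056 = 32650 × 11.160434 = 364,388.1564
PV₀ = 364,388.1564 / (1+0.056)^9 = 364,388.1564 / 1.632959 = 223,145.9397

C$223,146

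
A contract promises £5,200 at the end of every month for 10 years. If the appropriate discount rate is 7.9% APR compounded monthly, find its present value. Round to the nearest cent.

£430,464.15

With 12 periods per year: i = 0.00658333, n = 120.
PV = PMT · [1 − (1+i)^(−n)] / i = 5200 · 82.781567 = 430,464.1496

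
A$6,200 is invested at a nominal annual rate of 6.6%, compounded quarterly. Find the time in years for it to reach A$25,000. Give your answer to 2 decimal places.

21.30 years

Periodic rate i = 0.066/4 = 0.0165.
n = ln(25000/6200) / ln(1+0.0165) = ln(4.03226) / 0.016365 = 85.1999 quarters
= 85.1999/4 years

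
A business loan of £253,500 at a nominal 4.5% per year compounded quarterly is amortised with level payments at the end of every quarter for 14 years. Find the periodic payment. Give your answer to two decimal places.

£6,126.06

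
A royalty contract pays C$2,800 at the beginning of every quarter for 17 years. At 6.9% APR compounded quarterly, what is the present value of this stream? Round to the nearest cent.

C$113,511.30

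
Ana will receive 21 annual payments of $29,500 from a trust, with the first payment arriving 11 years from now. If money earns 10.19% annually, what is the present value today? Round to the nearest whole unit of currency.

$95,408

PV at t=10 (ordinary 21-year annuity): 29500 × a(21|0.1019) = 29500 × 8.534633 = 251,771.6653
PV₀ = 251,771.6653 / (1+0.1019)^10 = 251,771.6653 / 2.638893 = 95,408.0505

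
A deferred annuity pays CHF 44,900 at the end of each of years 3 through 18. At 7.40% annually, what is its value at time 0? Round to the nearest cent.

Value one period before first payment (t=2): 44900 × [1 − (1+0.074)^(−16)] / 0.074 = 44900 × 9.201305 = 413,138.5830
Discount back 2 years: 413,138.5830 × (1+0.074)^(−2) = 413,138.5830 × 0.866945 = 358,168.3390

CHF 358,168.34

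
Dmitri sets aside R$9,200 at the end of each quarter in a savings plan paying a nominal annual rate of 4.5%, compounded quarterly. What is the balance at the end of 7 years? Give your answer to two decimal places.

i = 0.045/4 = 0.01125 per quarter; n = 7·4 = 28.
FV = 9200 × [(1+0.01125)^28 − 1] / 0.01125 = 9200 × 32.697916 = 300,820.8295

R$300,820.83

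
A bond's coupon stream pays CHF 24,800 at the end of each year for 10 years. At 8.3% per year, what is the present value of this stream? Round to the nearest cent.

CHF 164,181.55

Annuity factor a(10|0.083) = 6.620224; PV = 24800 × 6.620224 = 164,181.5549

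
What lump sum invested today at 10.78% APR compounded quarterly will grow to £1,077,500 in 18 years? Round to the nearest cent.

£158,806.30

With 4 periods per year: i = 0.02695, n = 72.
PV = FV·(1+i)^(−n) = 1,077,500 × 0.147384 = 158,806.3022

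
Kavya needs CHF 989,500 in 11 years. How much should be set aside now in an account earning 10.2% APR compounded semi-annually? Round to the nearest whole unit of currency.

i = 0.102/2 = 0.051 per half-year; n = 11·2 = 22.
PV = 989,500 / (1 + 0.051)^22 = 989,500 / 2.987169 = 331,250.1213

CHF 331,250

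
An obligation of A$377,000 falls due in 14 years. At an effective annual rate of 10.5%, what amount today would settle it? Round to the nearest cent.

Discount factor = (1+0.105)^(−14) = 0.247132; PV = 377,000 × 0.247132 = 93,168.5760

A$93,168.58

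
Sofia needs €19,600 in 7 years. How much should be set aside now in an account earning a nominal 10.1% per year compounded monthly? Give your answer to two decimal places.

Periodic rate i = 0.101/12 = 0.00841667; n = 7 × 12 = 84 periods.
PV = 19,600 / (1 + 0.00841667)^84 = 19,600 / 2.021907 = 9,693.8171

€9,693.82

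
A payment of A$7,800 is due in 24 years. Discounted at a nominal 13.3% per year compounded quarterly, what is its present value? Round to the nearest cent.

i = 0.133/4 = 0.03325 per quarter; n = 24·4 = 96.
Discount factor = (1+0.03325)^(−96) = 0.043279; PV = 7,800 × 0.043279 = 337.5786

A$337.58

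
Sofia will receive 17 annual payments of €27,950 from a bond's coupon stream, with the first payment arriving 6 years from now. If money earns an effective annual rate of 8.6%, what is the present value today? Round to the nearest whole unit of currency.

PV at t=5 (ordinary 17-year annuity): 27950 × a(17|0.086) = 27950 × 8.767719 = 245,057.7566
Discount back 5 years: 245,057.7566 × (1+0.086)^(−5) = 245,057.7566 × 0.661989 = 162,225.5769

€162,226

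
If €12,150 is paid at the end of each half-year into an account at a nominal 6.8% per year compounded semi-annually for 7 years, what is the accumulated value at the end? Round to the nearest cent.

€213,316.88

Periodic rate i = 0.068/2 = 0.034; n = 7 × 2 = 14 periods.
FV = PMT · [(1+i)^n − 1] / i = 12150 · 17.556945 = 213,316.8763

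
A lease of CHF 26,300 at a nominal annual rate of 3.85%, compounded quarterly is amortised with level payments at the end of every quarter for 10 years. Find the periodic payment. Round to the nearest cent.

CHF 795.29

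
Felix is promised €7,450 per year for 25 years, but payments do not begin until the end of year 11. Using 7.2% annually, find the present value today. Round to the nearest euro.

€42,549

PV at t=10 (ordinary 25-year annuity): 7450 × a(25|0.072) = 7450 × 11.446595 = 85,277.1350
Discount back 10 years: 85,277.1350 × (1+0.072)^(−10) = 85,277.1350 × 0.498944 = 42,548.5483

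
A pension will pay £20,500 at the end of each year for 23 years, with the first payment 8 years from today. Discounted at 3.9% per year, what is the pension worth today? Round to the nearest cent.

Value one period before first payment (t=7): 20500 × [1 − (1+0.039)^(−23)] / 0.039 = 20500 × 15.005039 = 307,603.2915
PV₀ = 307,603.2915 / (1+0.039)^7 = 307,603.2915 / 1.307100 = 235,332.6284

£235,332.63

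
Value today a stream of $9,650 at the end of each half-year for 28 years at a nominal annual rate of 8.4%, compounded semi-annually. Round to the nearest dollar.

$206,817

Periodic rate i = 0.084/2 = 0.042; n = 28 × 2 = 56 periods.
PV = 9650 × [1 − (1+0.042)^(−56)] / 0.042 = 9650 × 21.431816 = 206,817.0263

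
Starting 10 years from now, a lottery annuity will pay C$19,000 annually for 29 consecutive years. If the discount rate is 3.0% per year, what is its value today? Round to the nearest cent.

Value one period before first payment (t=9): 19000 × [1 − (1+0.03)^(−29)] / 0.03 = 19000 × 19.188455 = 364,580.6372
PV₀ = 364,580.6372 / (1+0.03)^9 = 364,580.6372 / 1.304773 = 279,420.7006

C$279,420.70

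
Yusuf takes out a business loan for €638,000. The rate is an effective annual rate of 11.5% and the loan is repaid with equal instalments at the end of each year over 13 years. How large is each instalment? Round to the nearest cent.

Annuity-PV factor = 6.583482; PMT = 638000 / 6.583482 = 96,909.2024

€96,909.20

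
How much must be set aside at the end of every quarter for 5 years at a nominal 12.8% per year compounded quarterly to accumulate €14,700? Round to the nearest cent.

€536.03

With 4 periods per year: i = 0.032, n = 20.
PMT = 14700 / ( [(1+0.032)^20 − 1] / 0.032 ) = 14700 / 27.423766 = 536.0314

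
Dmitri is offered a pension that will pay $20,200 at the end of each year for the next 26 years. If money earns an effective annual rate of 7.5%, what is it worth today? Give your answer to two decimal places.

$228,249.59

Annuity factor a(26|0.075) = 11.299485; PV = 20200 × 11.299485 = 228,249.5873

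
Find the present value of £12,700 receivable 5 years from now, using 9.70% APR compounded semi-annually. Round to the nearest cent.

With 2 periods per year: i = 0.0485, n = 10.
Discount factor = (1+0.0485)^(−10) = 0.622753; PV = 12,700 × 0.622753 = 7,908.9599

£7,908.96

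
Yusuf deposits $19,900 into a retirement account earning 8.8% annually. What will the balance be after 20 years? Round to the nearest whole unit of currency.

$107,506

FV = PV·(1+i)^n = 19,900 × 5.402290 = 107,505.5743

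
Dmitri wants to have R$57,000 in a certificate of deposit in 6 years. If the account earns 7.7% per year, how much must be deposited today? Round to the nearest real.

PV = FV·(1+i)^(−n) = 57,000 × 0.640775 = 36,524.1936

R$36,524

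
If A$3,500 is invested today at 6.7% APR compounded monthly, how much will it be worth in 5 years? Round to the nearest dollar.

A$4,888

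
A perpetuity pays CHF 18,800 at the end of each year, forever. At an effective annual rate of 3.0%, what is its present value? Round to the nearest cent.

CHF 626,666.67

PV = PMT / i = 18800 / 0.03 = 626,666.6667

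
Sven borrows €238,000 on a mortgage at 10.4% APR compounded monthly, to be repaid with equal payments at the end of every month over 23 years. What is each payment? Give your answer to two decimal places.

With 12 periods per year: i = 0.00866667, n = 276.
PMT = 238000 / ( [1 − (1+0.00866667)^(−276)] / 0.00866667 ) = 238000 / 104.723779 = 2,272.6453

€2,272.65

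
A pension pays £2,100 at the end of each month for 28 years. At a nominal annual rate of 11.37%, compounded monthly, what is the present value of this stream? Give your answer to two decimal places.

£212,313.45

With 12 periods per year: i = 0.009475, n = 336.
Annuity factor a(336|0.009475) = 101.101644; PV = 2100 × 101.101644 = 212,313.4515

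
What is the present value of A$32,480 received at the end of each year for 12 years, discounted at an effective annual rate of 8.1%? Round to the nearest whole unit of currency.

A$243,509

Annuity factor a(12|0.081) = 7.497187; PV = 32480 × 7.497187 = 243,508.6449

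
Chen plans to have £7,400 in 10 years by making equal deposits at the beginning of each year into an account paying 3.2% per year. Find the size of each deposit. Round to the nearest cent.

£619.75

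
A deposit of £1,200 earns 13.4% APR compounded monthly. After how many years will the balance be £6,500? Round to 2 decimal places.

Periodic rate i = 0.134/12 = 0.0111667.
n = ln(6500/1200) / ln(1+0.0111667) = ln(5.41667) / 0.011105 = 152.1399 months
= 152.1399/12 years

12.68 years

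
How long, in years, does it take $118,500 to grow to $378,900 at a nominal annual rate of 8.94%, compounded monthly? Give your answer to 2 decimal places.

Periodic rate i = 0.0894/12 = 0.00745.
(1+i)^n = 378900/118500 = 3.19747, so n = ln 3.19747 / ln 1.00745 = 156.6019 months
= 156.6019/12 years

13.05 years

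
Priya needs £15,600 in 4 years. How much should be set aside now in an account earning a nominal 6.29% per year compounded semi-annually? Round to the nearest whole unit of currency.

With 2 periods per year: i = 0.03145, n = 8.
PV = 15,600 / (1 + 0.03145)^8 = 15,600 / 1.281107 = 12,176.9678

£12,177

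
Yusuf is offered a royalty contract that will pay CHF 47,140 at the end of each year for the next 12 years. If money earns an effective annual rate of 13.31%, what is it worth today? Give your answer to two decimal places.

CHF 275,103.27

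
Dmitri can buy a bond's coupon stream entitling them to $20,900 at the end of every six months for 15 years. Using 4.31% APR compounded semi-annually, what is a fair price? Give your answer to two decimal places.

$458,261.58

Periodic rate i = 0.0431/2 = 0.02155; n = 15 × 2 = 30 periods.
PV = 20900 × [1 − (1+0.02155)^(−30)] / 0.02155 = 20900 × 21.926391 = 458,261.5802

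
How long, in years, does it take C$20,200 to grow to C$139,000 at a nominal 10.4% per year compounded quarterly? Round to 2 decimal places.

Periodic rate i = 0.104/4 = 0.026.
(1+i)^n = 139000/20200 = 6.88119, so n = ln 6.88119 / ln 1.026 = 75.1446 quarters
= 75.1446/4 years

18.79 years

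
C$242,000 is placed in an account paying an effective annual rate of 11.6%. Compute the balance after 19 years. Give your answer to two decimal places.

C$1,947,309.86

FV = 242,000 × (1 + 0.116)^19 = 1,947,309.8625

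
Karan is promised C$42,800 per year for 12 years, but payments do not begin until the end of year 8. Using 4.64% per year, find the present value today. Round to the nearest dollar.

C$281,848

PV at t=7 (ordinary 12-year annuity): 42800 × a(12|0.0464) = 42800 × 9.045988 = 387,168.3030
Discount back 7 years: 387,168.3030 × (1+0.0464)^(−7) = 387,168.3030 × 0.727974 = 281,848.4677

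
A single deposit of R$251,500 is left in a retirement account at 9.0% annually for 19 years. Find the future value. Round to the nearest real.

R$1,293,128

FV = PV·(1+i)^n = 251,500 × 5.141661 = 1,293,127.8056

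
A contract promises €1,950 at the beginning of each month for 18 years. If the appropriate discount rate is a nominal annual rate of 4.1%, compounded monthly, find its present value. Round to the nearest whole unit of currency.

€298,556

With 12 periods per year: i = 0.00341667, n = 216.
PV = 1950 × [1 − (1+0.00341667)^(−216)] / 0.00341667 × (1+i) = 1950 × 153.105476 = 298,555.6775
Payments are at the start of each period, so multiply by (1+i).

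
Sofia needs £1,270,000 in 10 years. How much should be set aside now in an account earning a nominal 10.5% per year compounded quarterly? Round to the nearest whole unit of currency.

i = 0.105/4 = 0.02625 per quarter; n = 10·4 = 40.
Discount factor = (1+0.02625)^(−40) = 0.354710; PV = 1,270,000 × 0.354710 = 450,481.4538

£450,481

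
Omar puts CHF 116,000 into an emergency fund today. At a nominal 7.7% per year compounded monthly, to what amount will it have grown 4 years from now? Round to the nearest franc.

CHF 157,686

With 12 periods per year: i = 0.00641667, n = 48.
FV = PV·(1+i)^n = 116,000 × 1.359363 = 157,686.0816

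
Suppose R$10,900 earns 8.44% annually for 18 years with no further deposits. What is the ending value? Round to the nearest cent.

R$46,863.82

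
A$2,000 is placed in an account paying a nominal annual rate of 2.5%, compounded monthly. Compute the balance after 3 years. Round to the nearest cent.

i = 0.025/12 = 0.00208333 per month; n = 3·12 = 36.
2,000 × (1+0.00208333)^36 = 2,000 × 1.077800 = 2,155.6001

A$2,155.60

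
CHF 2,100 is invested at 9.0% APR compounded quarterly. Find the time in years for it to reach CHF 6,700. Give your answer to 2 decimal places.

13.04 years

Periodic rate i = 0.09/4 = 0.0225.
n = ln(6700/2100) / ln(1+0.0225) = ln(3.19048) / 0.022251 = 52.1411 quarters
= 52.1411/4 years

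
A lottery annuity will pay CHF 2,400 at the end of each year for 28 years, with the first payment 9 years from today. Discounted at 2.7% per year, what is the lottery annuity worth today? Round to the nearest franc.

CHF 37,761

PV at t=8 (ordinary 28-year annuity): 2400 × a(28|0.027) = 2400 × 19.471404 = 46,731.3687
PV₀ = 46,731.3687 / (1+0.027)^8 = 46,731.3687 / 1.237552 = 37,761.1274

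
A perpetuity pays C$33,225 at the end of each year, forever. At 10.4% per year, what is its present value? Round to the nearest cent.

C$319,471.15

PV = C/r = 33225/0.104 = 319,471.1538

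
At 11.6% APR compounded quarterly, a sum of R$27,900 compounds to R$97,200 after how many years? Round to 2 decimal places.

Periodic rate i = 0.116/4 = 0.029.
n = ln(97200/27900) / ln(1+0.029) = ln(3.48387) / 0.028587 = 43.6605 quarters
= 43.6605/4 years

10.92 years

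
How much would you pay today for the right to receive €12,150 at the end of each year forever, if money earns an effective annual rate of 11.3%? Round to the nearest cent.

€107,522.12

PV = C/r = 12150/0.113 = 107,522.1239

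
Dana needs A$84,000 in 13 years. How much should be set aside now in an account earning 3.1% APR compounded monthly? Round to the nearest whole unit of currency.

Periodic rate i = 0.031/12 = 0.00258333; n = 13 × 12 = 156 periods.
Discount factor = (1+0.00258333)^(−156) = 0.668659; PV = 84,000 × 0.668659 = 56,167.3960

A$56,167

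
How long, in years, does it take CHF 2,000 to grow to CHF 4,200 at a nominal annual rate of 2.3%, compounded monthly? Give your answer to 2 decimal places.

Periodic rate i = 0.023/12 = 0.00191667.
(1+i)^n = 4200/2000 = 2.10000, so n = ln 2.10000 / ln 1.00192 = 387.4686 months
= 387.4686/12 years

32.29 years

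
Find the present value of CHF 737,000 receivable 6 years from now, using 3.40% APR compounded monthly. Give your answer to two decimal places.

CHF 601,169.15

i = 0.034/12 = 0.00283333 per month; n = 6·12 = 72.
PV = FV·(1+i)^(−n) = 737,000 × 0.815698 = 601,169.1530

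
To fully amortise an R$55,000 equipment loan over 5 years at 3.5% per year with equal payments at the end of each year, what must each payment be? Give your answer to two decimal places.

R$12,181.48

PMT = 55000 / ( [1 − (1+0.035)^(−5)] / 0.035 ) = 55000 / 4.515052 = 12,181.4755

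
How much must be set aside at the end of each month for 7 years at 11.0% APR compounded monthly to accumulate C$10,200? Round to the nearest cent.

C$81.15

Periodic rate i = 0.11/12 = 0.00916667; n = 7 × 12 = 84 periods.
FV-annuity factor = 125.694940; PMT = 10200 / 125.694940 = 81.1489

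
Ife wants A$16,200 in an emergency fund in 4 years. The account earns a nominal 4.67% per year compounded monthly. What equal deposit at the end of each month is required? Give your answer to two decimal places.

Periodic rate i = 0.0467/12 = 0.00389167; n = 4 × 12 = 48 periods.
FV-annuity factor = 52.663622; PMT = 16200 / 52.663622 = 307.6127

A$307.61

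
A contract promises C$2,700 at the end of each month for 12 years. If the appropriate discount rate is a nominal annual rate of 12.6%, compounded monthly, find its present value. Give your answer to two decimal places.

C$200,002.27

Periodic rate i = 0.126/12 = 0.0105; n = 12 × 12 = 144 periods.
PV = 2700 × [1 − (1+0.0105)^(−144)] / 0.0105 = 2700 × 74.074915 = 200,002.2705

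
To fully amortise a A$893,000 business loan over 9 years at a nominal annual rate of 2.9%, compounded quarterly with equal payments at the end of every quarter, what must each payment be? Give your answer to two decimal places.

A$28,272.64

i = 0.029/4 = 0.00725 per quarter; n = 9·4 = 36.
Annuity-PV factor = 31.585305; PMT = 893000 / 31.585305 = 28,272.6415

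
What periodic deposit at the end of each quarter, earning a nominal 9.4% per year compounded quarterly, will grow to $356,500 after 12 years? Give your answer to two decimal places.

With 4 periods per year: i = 0.0235, n = 48.
PMT = 356500 / ( [(1+0.0235)^48 − 1] / 0.0235 ) = 356500 / 87.209186 = 4,087.8721

$4,087.87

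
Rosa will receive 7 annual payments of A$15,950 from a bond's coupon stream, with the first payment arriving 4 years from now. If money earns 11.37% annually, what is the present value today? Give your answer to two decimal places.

PV at t=3 (ordinary 7-year annuity): 15950 × a(7|0.1137) = 15950 × 4.656393 = 74,269.4737
Discount back 3 years: 74,269.4737 × (1+0.1137)^(−3) = 74,269.4737 × 0.723928 = 53,765.7474

A$53,765.75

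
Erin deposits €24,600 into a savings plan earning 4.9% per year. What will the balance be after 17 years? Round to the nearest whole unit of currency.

€55,478

24,600 × (1+0.049)^17 = 24,600 × 2.255191 = 55,477.6947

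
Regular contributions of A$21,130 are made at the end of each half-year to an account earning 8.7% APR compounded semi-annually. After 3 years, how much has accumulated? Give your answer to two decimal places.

With 2 periods per year: i = 0.0435, n = 6.
FV = 21130 × [(1+0.0435)^6 − 1] / 0.0435 = 21130 × 6.691601 = 141,393.5362

A$141,393.54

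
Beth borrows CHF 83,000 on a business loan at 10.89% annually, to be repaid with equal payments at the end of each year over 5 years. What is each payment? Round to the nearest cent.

CHF 22,395.23

Annuity-PV factor = 3.706147; PMT = 83000 / 3.706147 = 22,395.2274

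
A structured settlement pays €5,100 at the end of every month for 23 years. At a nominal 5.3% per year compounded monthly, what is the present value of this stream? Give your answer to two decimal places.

With 12 periods per year: i = 0.00441667, n = 276.
PV = 5100 × [1 − (1+0.00441667)^(−276)] / 0.00441667 = 5100 × 159.323815 = 812,551.4555

€812,551.46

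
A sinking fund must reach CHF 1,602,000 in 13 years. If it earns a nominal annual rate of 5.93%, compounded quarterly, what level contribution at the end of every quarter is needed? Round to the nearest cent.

CHF 20,660.61

With 4 periods per year: i = 0.014825, n = 52.
FV-annuity factor = 77.538856; PMT = 1.602e+06 / 77.538856 = 20,660.6091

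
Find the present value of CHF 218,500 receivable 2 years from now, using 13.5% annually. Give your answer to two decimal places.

CHF 169,613.23

PV = 218,500 / (1 + 0.135)^2 = 218,500 / 1.288225 = 169,613.2275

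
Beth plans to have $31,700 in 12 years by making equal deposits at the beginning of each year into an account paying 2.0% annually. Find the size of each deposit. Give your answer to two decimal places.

PMT = 31700 / ( [(1+0.02)^12 − 1] / 0.02 × (1+i) ) = 31700 / 13.680332 = 2,317.1953

$2,317.20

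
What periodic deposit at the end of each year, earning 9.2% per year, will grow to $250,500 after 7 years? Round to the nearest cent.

$27,060.47

FV-annuity factor = 9.257045; PMT = 250500 / 9.257045 = 27,060.4705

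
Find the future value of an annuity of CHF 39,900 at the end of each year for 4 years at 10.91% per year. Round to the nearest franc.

FV = PMT · [(1+i)^n − 1] / i = 39900 · 4.703510 = 187,670.0425

CHF 187,670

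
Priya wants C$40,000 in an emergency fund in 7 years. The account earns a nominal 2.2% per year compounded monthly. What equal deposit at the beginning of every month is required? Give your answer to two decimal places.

i = 0.022/12 = 0.00183333 per month; n = 7·12 = 84.
PMT = 40000 / ( [(1+0.00183333)^84 − 1] / 0.00183333 × (1+i) ) = 40000 / 90.889834 = 440.0932

C$440.09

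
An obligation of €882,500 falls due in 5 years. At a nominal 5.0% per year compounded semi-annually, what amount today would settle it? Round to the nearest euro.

€689,408

With 2 periods per year: i = 0.025, n = 10.
PV = FV·(1+i)^(−n) = 882,500 × 0.781198 = 689,407.5895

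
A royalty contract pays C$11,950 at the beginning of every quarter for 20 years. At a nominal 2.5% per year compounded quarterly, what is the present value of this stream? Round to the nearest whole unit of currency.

C$755,198

Periodic rate i = 0.025/4 = 0.00625; n = 20 × 4 = 80 periods.
PV = PMT · [1 − (1+i)^(−n)] / i × (1+i) = 11950 · 63.196498 = 755,198.1502
(annuity-due: payments at period start, so ×(1+i).)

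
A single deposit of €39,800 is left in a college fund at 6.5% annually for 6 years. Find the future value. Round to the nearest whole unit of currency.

39,800 × (1+0.065)^6 = 39,800 × 1.459142 = 58,073.8634

€58,074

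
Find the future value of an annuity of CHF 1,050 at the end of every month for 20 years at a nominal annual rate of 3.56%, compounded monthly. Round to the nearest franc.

CHF 366,645

i = 0.0356/12 = 0.00296667 per month; n = 20·12 = 240.
FV = PMT · [(1+i)^n − 1] / i = 1050 · 349.185244 = 366,644.5065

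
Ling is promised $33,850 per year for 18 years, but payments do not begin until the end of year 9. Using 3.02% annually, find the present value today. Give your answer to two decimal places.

PV at t=8 (ordinary 18-year annuity): 33850 × a(18|0.0302) = 33850 × 13.730286 = 464,770.1841
Discount back 8 years: 464,770.1841 × (1+0.0302)^(−8) = 464,770.1841 × 0.788184 = 366,324.4406

$366,324.44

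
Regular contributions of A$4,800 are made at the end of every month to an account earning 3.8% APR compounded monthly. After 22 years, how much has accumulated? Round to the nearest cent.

A$1,976,702.55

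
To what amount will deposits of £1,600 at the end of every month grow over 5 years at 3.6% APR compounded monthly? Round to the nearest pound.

£105,011

With 12 periods per year: i = 0.003, n = 60.
FV = PMT · [(1+i)^n − 1] / i = 1600 · 65.631601 = 105,010.5616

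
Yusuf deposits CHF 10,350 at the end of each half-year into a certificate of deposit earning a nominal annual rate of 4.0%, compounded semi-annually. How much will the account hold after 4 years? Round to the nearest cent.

i = 0.04/2 = 0.02 per half-year; n = 4·2 = 8.
Accumulation factor s(8|0.02) = 8.582969; FV = 10350 × 8.582969 = 88,833.7297

CHF 88,833.73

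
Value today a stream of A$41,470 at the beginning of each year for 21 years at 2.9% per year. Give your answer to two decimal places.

A$664,181.92

PV = 41470 × [1 − (1+0.029)^(−21)] / 0.029 × (1+i) = 41470 × 16.015961 = 664,181.9158
(Beginning-of-period payments → annuity-due factor ×(1+i).)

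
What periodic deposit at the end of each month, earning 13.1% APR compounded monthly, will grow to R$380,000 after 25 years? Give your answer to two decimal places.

Periodic rate i = 0.131/12 = 0.0109167; n = 25 × 12 = 300 periods.
PMT = 380000 / ( [(1+0.0109167)^300 − 1] / 0.0109167 ) = 380000 / 2288.068146 = 166.0790

R$166.08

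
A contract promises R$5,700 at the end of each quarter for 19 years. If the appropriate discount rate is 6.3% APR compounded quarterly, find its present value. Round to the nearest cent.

With 4 periods per year: i = 0.01575, n = 76.
PV = PMT · [1 − (1+i)^(−n)] / i = 5700 · 44.131398 = 251,548.9674

R$251,548.97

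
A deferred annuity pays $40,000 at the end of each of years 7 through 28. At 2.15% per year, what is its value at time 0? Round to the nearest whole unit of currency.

$612,011

Value one period before first payment (t=6): 40000 × [1 − (1+0.0215)^(−22)] / 0.0215 = 40000 × 17.383178 = 695,327.1070
PV₀ = 695,327.1070 / (1+0.0215)^6 = 695,327.1070 / 1.136136 = 612,010.5866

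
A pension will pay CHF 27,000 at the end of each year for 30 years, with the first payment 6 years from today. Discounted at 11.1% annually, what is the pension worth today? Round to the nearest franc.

PV at t=5 (ordinary 30-year annuity): 27000 × a(30|0.111) = 27000 × 8.625959 = 232,900.8983
Discount back 5 years: 232,900.8983 × (1+0.111)^(−5) = 232,900.8983 × 0.590785 = 137,594.4349

CHF 137,594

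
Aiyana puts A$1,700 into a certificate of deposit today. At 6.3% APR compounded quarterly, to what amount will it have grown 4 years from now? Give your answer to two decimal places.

A$2,182.92

i = 0.063/4 = 0.01575 per quarter; n = 4·4 = 16.
FV = PV·(1+i)^n = 1,700 × 1.284072 = 2,182.9220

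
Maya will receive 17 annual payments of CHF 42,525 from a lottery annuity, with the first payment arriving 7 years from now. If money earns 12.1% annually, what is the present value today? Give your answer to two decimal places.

CHF 151,697.11

Value one period before first payment (t=6): 42525 × [1 − (1+0.121)^(−17)] / 0.121 = 42525 × 7.078915 = 301,030.8438
PV₀ = 301,030.8438 / (1+0.121)^6 = 301,030.8438 / 1.984420 = 151,697.1146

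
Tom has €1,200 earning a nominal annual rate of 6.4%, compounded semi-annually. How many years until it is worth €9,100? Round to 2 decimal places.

Periodic rate i = 0.064/2 = 0.032.
(1+i)^n = 9100/1200 = 7.58333, so n = ln 7.58333 / ln 1.032 = 64.3187 half-years
= 64.3187/2 years

32.16 years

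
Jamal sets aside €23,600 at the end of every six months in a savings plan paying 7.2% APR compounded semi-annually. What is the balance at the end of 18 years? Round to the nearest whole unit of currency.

€1,686,303

Periodic rate i = 0.072/2 = 0.036; n = 18 × 2 = 36 periods.
Accumulation factor s(36|0.036) = 71.453525; FV = 23600 × 71.453525 = 1,686,303.1946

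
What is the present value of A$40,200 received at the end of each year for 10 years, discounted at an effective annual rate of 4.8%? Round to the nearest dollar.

Annuity factor a(10|0.048) = 7.797286; PV = 40200 × 7.797286 = 313,450.8882

A$313,451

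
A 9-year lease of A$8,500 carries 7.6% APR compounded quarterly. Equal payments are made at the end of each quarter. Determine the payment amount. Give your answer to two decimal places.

i = 0.076/4 = 0.019 per quarter; n = 9·4 = 36.
Annuity-PV factor = 25.903006; PMT = 8500 / 25.903006 = 328.1472

A$328.15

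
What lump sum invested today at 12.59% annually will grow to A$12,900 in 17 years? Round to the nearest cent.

A$1,718.28

Discount factor = (1+0.1259)^(−17) = 0.133200; PV = 12,900 × 0.133200 = 1,718.2754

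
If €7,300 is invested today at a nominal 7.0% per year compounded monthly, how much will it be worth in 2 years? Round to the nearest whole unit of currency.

€8,394

With 12 periods per year: i = 0.00583333, n = 24.
FV = 7,300 × (1 + 0.00583333)^24 = 8,393.5839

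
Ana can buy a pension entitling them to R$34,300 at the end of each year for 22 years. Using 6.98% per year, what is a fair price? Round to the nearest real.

R$380,031

PV = PMT · [1 − (1+i)^(−n)] / i = 34300 · 11.079608 = 380,030.5701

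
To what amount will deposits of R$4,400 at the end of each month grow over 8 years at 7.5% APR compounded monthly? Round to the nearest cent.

Periodic rate i = 0.075/12 = 0.00625; n = 8 × 12 = 96 periods.
FV = PMT · [(1+i)^n − 1] / i = 4400 · 130.995147 = 576,378.6484

R$576,378.65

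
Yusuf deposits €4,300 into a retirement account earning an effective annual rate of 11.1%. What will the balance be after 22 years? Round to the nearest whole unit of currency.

€43,569

FV = 4,300 × (1 + 0.111)^22 = 43,569.0161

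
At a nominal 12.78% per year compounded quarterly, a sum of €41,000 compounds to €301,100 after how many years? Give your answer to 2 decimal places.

15.85 years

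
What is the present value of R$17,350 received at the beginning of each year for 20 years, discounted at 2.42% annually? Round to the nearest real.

PV = 17350 × [1 − (1+0.0242)^(−20)] / 0.0242 × (1+i) = 17350 × 16.087743 = 279,122.3327
(Beginning-of-period payments → annuity-due factor ×(1+i).)

R$279,122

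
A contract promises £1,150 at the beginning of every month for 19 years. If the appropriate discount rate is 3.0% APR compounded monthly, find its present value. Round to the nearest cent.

With 12 periods per year: i = 0.0025, n = 228.
PV = 1150 × [1 − (1+0.0025)^(−228)] / 0.0025 × (1+i) = 1150 × 174.062933 = 200,172.3727
Payments are at the start of each period, so multiply by (1+i).

£200,172.37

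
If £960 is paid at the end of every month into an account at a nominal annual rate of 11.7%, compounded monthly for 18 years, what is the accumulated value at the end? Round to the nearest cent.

£702,221.77

Periodic rate i = 0.117/12 = 0.00975; n = 18 × 12 = 216 periods.
FV = PMT · [(1+i)^n − 1] / i = 960 · 731.481011 = 702,221.7703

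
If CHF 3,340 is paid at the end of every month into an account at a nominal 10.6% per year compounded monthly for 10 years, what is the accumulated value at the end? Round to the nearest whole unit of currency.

CHF 708,194

With 12 periods per year: i = 0.00883333, n = 120.
FV = PMT · [(1+i)^n − 1] / i = 3340 · 212.034139 = 708,194.0250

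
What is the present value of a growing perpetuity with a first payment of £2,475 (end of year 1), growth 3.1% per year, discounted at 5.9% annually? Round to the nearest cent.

£88,392.86

PV = PMT / (i − g) = 2475 / (0.059 − 0.031) = 2475 / 0.028000 = 88,392.8571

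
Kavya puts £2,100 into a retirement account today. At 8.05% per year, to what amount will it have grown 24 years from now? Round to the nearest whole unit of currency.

FV = PV·(1+i)^n = 2,100 × 6.412015 = 13,465.2309

£13,465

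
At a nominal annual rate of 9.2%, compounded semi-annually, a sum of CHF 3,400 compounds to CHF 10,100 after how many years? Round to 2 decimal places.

Periodic rate i = 0.092/2 = 0.046.
n = ln(10100/3400) / ln(1+0.046) = ln(2.97059) / 0.044973 = 24.2090 half-years
= 24.2090/2 years

12.10 years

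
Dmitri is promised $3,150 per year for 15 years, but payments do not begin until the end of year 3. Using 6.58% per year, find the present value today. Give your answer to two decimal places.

$25,940.68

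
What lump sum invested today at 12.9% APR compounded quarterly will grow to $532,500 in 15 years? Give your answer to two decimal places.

$79,291.41

i = 0.129/4 = 0.03225 per quarter; n = 15·4 = 60.
Discount factor = (1+0.03225)^(−60) = 0.148904; PV = 532,500 × 0.148904 = 79,291.4061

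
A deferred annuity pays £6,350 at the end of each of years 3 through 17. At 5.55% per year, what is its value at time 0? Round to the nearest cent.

£57,022.26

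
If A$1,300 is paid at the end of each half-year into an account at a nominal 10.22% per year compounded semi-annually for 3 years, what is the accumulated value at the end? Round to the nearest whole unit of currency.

A$8,867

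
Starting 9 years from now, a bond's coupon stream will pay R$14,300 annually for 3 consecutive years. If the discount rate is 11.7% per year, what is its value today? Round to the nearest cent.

R$14,246.10

Value one period before first payment (t=8): 14300 × [1 − (1+0.117)^(−3)] / 0.117 = 14300 × 2.414268 = 34,524.0269
PV₀ = 34,524.0269 / (1+0.117)^8 = 34,524.0269 / 2.423402 = 14,246.1024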